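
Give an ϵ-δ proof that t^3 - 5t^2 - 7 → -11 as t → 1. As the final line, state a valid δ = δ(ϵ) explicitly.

Suppose ϵ > 0. We want δ > 0 such that 0 < |t − 1| < δ implies |(t^3 - 5t^2 - 7) + 11| < ϵ.
(t^3 - 5t^2 - 7) + 11 = t^3 - 5t^2 + 4 = (t − 1)(t^2 - 4t - 4).
So |(t^3 - 5t^2 - 7) + 11| = |t − 1|·|t^2 - 4t - 4|.
Require δ ≤ 1. Then |t − 1| < 1 gives |t| < 2, and by the triangle inequality |t^2 - 4t - 4| ≤ 2^2 + 4·2 + 4 = 16.
Hence |(t^3 - 5t^2 - 7) + 11| ≤ 16|t − 1| < ϵ provided |t − 1| < ϵ/16.
Take δ = min(1, ϵ/16). Then 0 < |t − 1| < δ gives both |t − 1| < 1 and |t − 1| < ϵ/16, so |(t^3 - 5t^2 - 7) + 11| < ϵ.

δ = min(1, ϵ/16)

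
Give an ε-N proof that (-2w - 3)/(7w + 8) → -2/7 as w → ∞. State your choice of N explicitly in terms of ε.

Suppose ε > 0. We seek N > 0 such that w > N implies |(-2w - 3)/(7w + 8) + 2/7| < ε.
(-2w - 3)/(7w + 8) + 2/7 = (7(-2w - 3) − (-2)(7w + 8)) / (7(7w + 8)) = -5/(7(7w + 8)).
For w > 0 we have 7w + 8 > 7w, so |(-2w - 3)/(7w + 8) + 2/7| = 5/(7(7w + 8)) < 5/(7·7w) = (5/49)/w.
Thus |(-2w - 3)/(7w + 8) + 2/7| < ε whenever w > (5/49)/ε.
Take N = (5/49)/ε. If w > N then |(-2w - 3)/(7w + 8) + 2/7| < (5/49)/w < ε.

N = (5/49)/ε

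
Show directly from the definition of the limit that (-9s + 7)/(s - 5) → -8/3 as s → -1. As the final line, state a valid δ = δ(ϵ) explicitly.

Suppose ϵ > 0. We want δ > 0 with 0 < |s + 1| < δ ⇒ |(-9s + 7)/(s - 5) + 8/3| < ϵ.
Combining over a common denominator, (-9s + 7)/(s - 5) + 8/3 = [(-9s + 7)·(-6) − 16·(s - 5)] / [(-6)·(s - 5)] = 38(s + 1) / ((-6)(s - 5)).
So |(-9s + 7)/(s - 5) + 8/3| = 38|s + 1| / (6·|s − 5|).
Restrict δ ≤ 3. Then |s + 1| < 3 gives |s − 5| = |(s + 1) + (-6)| ≥ 6 − 3 = 3.
Hence |(-9s + 7)/(s - 5) + 8/3| < 38|s + 1|/(6·3) = (19/9)|s + 1|, which is < ϵ once |s + 1| < (9/19)ϵ.
Take δ = min(3, (9/19)ϵ). Then 0 < |s + 1| < δ forces both bounds, so |(-9s + 7)/(s - 5) + 8/3| < ϵ.

δ = min(3, (9/19)ϵ)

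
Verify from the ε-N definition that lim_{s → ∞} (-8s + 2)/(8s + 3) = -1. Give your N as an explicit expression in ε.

N = (5/8)/ε

Let ε > 0 be given. We seek N > 0 such that s > N implies |(-8s + 2)/(8s + 3) + 1| < ε.
(-8s + 2)/(8s + 3) + 1 = (8(-8s + 2) − (-8)(8s + 3)) / (8(8s + 3)) = 40/(8(8s + 3)).
For s > 0 we have 8s + 3 > 8s, so |(-8s + 2)/(8s + 3) + 1| = 40/(8(8s + 3)) < 40/(8·8s) = (5/8)/s.
Thus |(-8s + 2)/(8s + 3) + 1| < ε whenever s > (5/8)/ε.
Take N = (5/8)/ε. If s > N then |(-8s + 2)/(8s + 3) + 1| < (5/8)/s < ε.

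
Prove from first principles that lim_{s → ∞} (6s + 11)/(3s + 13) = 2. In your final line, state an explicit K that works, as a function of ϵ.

K = 5/ϵ

Suppose ϵ > 0. We seek K > 0 such that s > K implies |(6s + 11)/(3s + 13) − 2| < ϵ.
(6s + 11)/(3s + 13) − 2 = (3(6s + 11) − 6(3s + 13)) / (3(3s + 13)) = -45/(3(3s + 13)).
For s > 0 we have 3s + 13 > 3s, so |(6s + 11)/(3s + 13) − 2| = 45/(3(3s + 13)) < 45/(3·3s) = 5/s.
Thus |(6s + 11)/(3s + 13) − 2| < ϵ whenever s > 5/ϵ.
Take K = 5/ϵ. If s > K then |(6s + 11)/(3s + 13) − 2| < 5/s < ϵ.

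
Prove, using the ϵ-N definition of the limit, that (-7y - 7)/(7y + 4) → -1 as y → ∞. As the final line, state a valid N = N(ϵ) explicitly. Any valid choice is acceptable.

Let ϵ > 0 be given. We seek N > 0 such that y > N implies |(-7y - 7)/(7y + 4) + 1| < ϵ.
(-7y - 7)/(7y + 4) + 1 = (7(-7y - 7) − (-7)(7y + 4)) / (7(7y + 4)) = -21/(7(7y + 4)).
For y > 0 we have 7y + 4 > 7y, so |(-7y - 7)/(7y + 4) + 1| = 21/(7(7y + 4)) < 21/(7·7y) = (3/7)/y.
Thus |(-7y - 7)/(7y + 4) + 1| < ϵ whenever y > (3/7)/ϵ.
Take N = (3/7)/ϵ. If y > N then |(-7y - 7)/(7y + 4) + 1| < (3/7)/y < ϵ.

N = (3/7)/ϵ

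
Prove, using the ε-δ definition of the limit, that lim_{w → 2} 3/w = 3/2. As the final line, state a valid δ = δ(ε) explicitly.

Let ε > 0 be given. We seek δ > 0 such that 0 < |w − 2| < δ implies |3/w − (3/2)| < ε.
|3/w − (3/2)| = 3·|2 − w|/(2·|w|) = 3|w − 2|/(2|w|).
Restrict δ ≤ 1. Then |w − 2| < 1 gives |w| > 1, so 2|w| > 2.
Then |3/w − (3/2)| < 3|w − 2|/2, which is < ε when |w − 2| < (2/3)ε.
Take δ = min(1, (2/3)ε). Then 0 < |w − 2| < δ gives both |w − 2| < 1 and |w − 2| < (2/3)ε, so |3/w − (3/2)| < ε.

δ = min(1, (2/3)ε)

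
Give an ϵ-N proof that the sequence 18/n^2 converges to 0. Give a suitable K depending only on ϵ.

Let ϵ > 0 be given. For n ≥ 1, |18/n^2 − 0| = 18/n^2.
18/n^2 < ϵ ⇔ n^2 > 18/ϵ ⇔ n > (18/ϵ)^{1/2}.
Take K = (18/ϵ)^{1/2}. Then n > K implies 18/n^2 < ϵ.

K = (18/ϵ)^{1/2}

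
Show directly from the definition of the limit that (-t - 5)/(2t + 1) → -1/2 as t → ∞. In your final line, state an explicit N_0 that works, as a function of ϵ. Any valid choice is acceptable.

Fix ϵ > 0. We seek N_0 > 0 such that t > N_0 implies |(-t - 5)/(2t + 1) + 1/2| < ϵ.
(-t - 5)/(2t + 1) + 1/2 = (2(-t - 5) − (-1)(2t + 1)) / (2(2t + 1)) = -9/(2(2t + 1)).
For t > 0 we have 2t + 1 > 2t, so |(-t - 5)/(2t + 1) + 1/2| = 9/(2(2t + 1)) < 9/(2·2t) = (9/4)/t.
Thus |(-t - 5)/(2t + 1) + 1/2| < ϵ whenever t > (9/4)/ϵ.
Take N_0 = (9/4)/ϵ. If t > N_0 then |(-t - 5)/(2t + 1) + 1/2| < (9/4)/t < ϵ.

N_0 = (9/4)/ϵ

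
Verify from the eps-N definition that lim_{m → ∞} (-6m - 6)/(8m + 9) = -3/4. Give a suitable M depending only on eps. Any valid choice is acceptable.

Let eps > 0. For m ≥ 1, |(-6m - 6)/(8m + 9) + 3/4| = |6|/(8(8m + 9)) = 6/(8(8m + 9)).
Since 8m + 9 ≥ 8m for m ≥ 1, this is ≤ 6/(8·8m) = (3/32)/m.
So |(-6m - 6)/(8m + 9) + 3/4| < eps whenever m > (3/32)/eps.
Take M = (3/32)/eps. If m > M then |(-6m - 6)/(8m + 9) + 3/4| ≤ (3/32)/m < eps.

M = (3/32)/eps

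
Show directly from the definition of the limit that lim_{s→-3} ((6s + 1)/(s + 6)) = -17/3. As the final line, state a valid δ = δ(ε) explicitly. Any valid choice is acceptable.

Let ε > 0 be given. We want δ > 0 with 0 < |s + 3| < δ ⇒ |(6s + 1)/(s + 6) + 17/3| < ε.
Combining over a common denominator, (6s + 1)/(s + 6) + 17/3 = [(6s + 1)·3 − (-17)·(s + 6)] / [3·(s + 6)] = 35(s + 3) / (3(s + 6)).
So |(6s + 1)/(s + 6) + 17/3| = 35|s + 3| / (3·|s + 6|).
Require δ ≤ 3/2, so |s + 6| ≥ |3| − |s + 3| > 3 − 3/2 = 3/2.
Hence |(6s + 1)/(s + 6) + 17/3| < 35|s + 3|/(3·(3/2)) = (70/9)|s + 3|, which is < ε once |s + 3| < (9/70)ε.
Take δ = min(3/2, (9/70)ε). Then 0 < |s + 3| < δ forces both bounds, so |(6s + 1)/(s + 6) + 17/3| < ε.

δ = min(3/2, (9/70)ε)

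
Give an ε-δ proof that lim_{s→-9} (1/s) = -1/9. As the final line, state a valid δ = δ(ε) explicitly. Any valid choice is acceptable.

Suppose ε > 0. We seek δ > 0 such that 0 < |s + 9| < δ implies |1/s + 1/9| < ε.
|1/s + 1/9| = |-9 − s|/(9·|s|) = |s + 9|/(9|s|).
Restrict δ ≤ 9/2. Then |s + 9| < 9/2 gives |s| > 9/2, so 9|s| > 81/2.
Then |1/s + 1/9| < |s + 9|/(81/2), which is < ε when |s + 9| < (81/2)ε.
Take δ = min(9/2, (81/2)ε). Then 0 < |s + 9| < δ gives both |s + 9| < 9/2 and |s + 9| < (81/2)ε, so |1/s + 1/9| < ε.

δ = min(9/2, (81/2)ε)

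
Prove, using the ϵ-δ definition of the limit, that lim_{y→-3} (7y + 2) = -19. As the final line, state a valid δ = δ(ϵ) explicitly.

Fix ϵ > 0. We need δ > 0 so that 0 < |y + 3| < δ implies |(7y + 2) + 19| < ϵ.
|(7y + 2) + 19| = |7y + 21| = 7|y + 3|.
So 7|y + 3| < ϵ exactly when |y + 3| < ϵ/7.
Choosing δ = ϵ/7 gives |(7y + 2) + 19| = 7|y + 3| < ϵ whenever |y + 3| < δ.

δ = ϵ/7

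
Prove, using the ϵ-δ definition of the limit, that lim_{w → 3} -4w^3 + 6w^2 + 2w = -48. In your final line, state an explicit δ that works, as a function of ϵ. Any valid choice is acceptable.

δ = min(1, ϵ/104)

Let ϵ > 0 be given. We want δ > 0 such that 0 < |w − 3| < δ implies |(-4w^3 + 6w^2 + 2w) + 48| < ϵ.
(-4w^3 + 6w^2 + 2w) + 48 = -4w^3 + 6w^2 + 2w + 48 = (w − 3)(-4w^2 - 6w - 16).
So |(-4w^3 + 6w^2 + 2w) + 48| = |w − 3|·|-4w^2 - 6w - 16|.
Assume first that |w − 3| < 1, so |w| < 4. Then |-4w^2 - 6w - 16| ≤ 4·4^2 + 6·4 + 16 = 104.
Hence |(-4w^3 + 6w^2 + 2w) + 48| ≤ 104|w − 3| < ϵ provided |w − 3| < ϵ/104.
Choosing δ = min(1, ϵ/104) ensures both conditions, hence |(-4w^3 + 6w^2 + 2w) + 48| < ϵ.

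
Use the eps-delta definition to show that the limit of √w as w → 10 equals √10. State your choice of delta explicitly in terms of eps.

delta = min(10, √10·eps)

Suppose eps > 0. We want delta > 0 such that 0 < |w − 10| < delta implies |√w − √10| < eps.
Multiplying by the conjugate, |√w − √10| = |w − 10|/(√w + √10).
Restrict delta ≤ 10 so that |w − 10| < 10 forces w > 0, and then √w + √10 > √10.
Hence |√w − √10| < |w − 10|/√10, which is < eps once |w − 10| < √10·eps.
Take delta = min(10, √10·eps). If 0 < |w − 10| < delta then w > 0 and |√w − √10| < |w − 10|/√10 < eps.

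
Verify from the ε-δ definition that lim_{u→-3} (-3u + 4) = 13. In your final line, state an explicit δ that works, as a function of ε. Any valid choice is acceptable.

δ = ε/3

Let ε > 0 be given. We need δ > 0 so that 0 < |u + 3| < δ implies |(-3u + 4) − 13| < ε.
|(-3u + 4) − 13| = |-3u - 9| = 3|u + 3|.
Thus it suffices that |u + 3| < ε/3.
Choosing δ = ε/3 gives |(-3u + 4) − 13| = 3|u + 3| < ε whenever |u + 3| < δ.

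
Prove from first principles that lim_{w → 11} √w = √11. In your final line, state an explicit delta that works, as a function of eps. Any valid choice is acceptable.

delta = min(11, √11·eps)

Let eps > 0. We want delta > 0 such that 0 < |w − 11| < delta implies |√w − √11| < eps.
Rationalise: √w − √11 = (w − 11)/(√w + √11), so |√w − √11| = |w − 11|/(√w + √11).
Restrict delta ≤ 11 so that |w − 11| < 11 forces w > 0, and then √w + √11 > √11.
Hence |√w − √11| < |w − 11|/√11, which is < eps once |w − 11| < √11·eps.
Take delta = min(11, √11·eps). If 0 < |w − 11| < delta then w > 0 and |√w − √11| < |w − 11|/√11 < eps.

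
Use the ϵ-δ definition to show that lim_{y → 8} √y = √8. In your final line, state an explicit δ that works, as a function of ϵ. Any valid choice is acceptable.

δ = min(8, √8·ϵ)

Suppose ϵ > 0. We want δ > 0 such that 0 < |y − 8| < δ implies |√y − √8| < ϵ.
Rationalise: √y − √8 = (y − 8)/(√y + √8), so |√y − √8| = |y − 8|/(√y + √8).
Restrict δ ≤ 8 so that |y − 8| < 8 forces y > 0, and then √y + √8 > √8.
Hence |√y − √8| < |y − 8|/√8, which is < ϵ once |y − 8| < √8·ϵ.
Take δ = min(8, √8·ϵ). If 0 < |y − 8| < δ then y > 0 and |√y − √8| < |y − 8|/√8 < ϵ.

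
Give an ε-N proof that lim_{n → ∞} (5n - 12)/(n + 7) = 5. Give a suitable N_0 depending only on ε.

Suppose ε > 0. For n ≥ 1, |(5n - 12)/(n + 7) − 5| = |-47|/((n + 7)) = 47/((n + 7)).
Since n + 7 ≥ n for n ≥ 1, this is ≤ 47/(n) = 47/n.
So |(5n - 12)/(n + 7) − 5| < ε whenever n > 47/ε.
Take N_0 = 47/ε. If n > N_0 then |(5n - 12)/(n + 7) − 5| ≤ 47/n < ε.

N_0 = 47/ε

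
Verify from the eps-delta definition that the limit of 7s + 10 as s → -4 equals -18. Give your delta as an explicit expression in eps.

Suppose eps > 0. We need delta > 0 so that 0 < |s + 4| < delta implies |(7s + 10) + 18| < eps.
Since (7s + 10) + 18 = 7(s + 4), we have |(7s + 10) + 18| = 7|s + 4|.
So 7|s + 4| < eps exactly when |s + 4| < eps/7.
Choosing delta = eps/7 gives |(7s + 10) + 18| = 7|s + 4| < eps whenever |s + 4| < delta.

delta = eps/7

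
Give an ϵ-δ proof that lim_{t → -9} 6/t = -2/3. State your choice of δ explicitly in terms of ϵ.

Let ϵ > 0. We seek δ > 0 such that 0 < |t + 9| < δ implies |6/t + 2/3| < ϵ.
|6/t + 2/3| = 6·|-9 − t|/(9·|t|) = 6|t + 9|/(9|t|).
Restrict δ ≤ 9/2. Then |t + 9| < 9/2 gives |t| > 9/2, so 9|t| > 81/2.
Then |6/t + 2/3| < 6|t + 9|/(81/2), which is < ϵ when |t + 9| < (27/4)ϵ.
Take δ = min(9/2, (27/4)ϵ). Then 0 < |t + 9| < δ gives both |t + 9| < 9/2 and |t + 9| < (27/4)ϵ, so |6/t + 2/3| < ϵ.

δ = min(9/2, (27/4)ϵ)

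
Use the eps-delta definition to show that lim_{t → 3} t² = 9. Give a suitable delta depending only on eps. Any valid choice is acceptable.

Let eps > 0 be given. We seek delta > 0 with 0 < |t − 3| < delta ⇒ |t² − 9| < eps.
Factor: t² − 9 = (t − 3)(t + 3), so |t² − 9| = |t − 3|·|t + 3|.
Impose delta ≤ 1 so that |t| < 4; then |t + 3| ≤ 7.
Hence |t² − 9| ≤ 7|t − 3|, which is < eps once |t − 3| < eps/7.
Take delta = min(1, eps/7). If 0 < |t − 3| < delta then both bounds hold and |t² − 9| ≤ 7|t − 3| < 7·(eps/7) = eps.

delta = min(1, eps/7)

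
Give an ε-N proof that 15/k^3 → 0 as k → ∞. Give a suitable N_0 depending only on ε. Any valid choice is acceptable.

Let ε > 0. For k ≥ 1, |15/k^3 − 0| = 15/k^3.
15/k^3 < ε ⇔ k^3 > 15/ε ⇔ k > (15/ε)^{1/3}.
Take N_0 = (15/ε)^{1/3}. Then k > N_0 implies 15/k^3 < ε.

N_0 = (15/ε)^{1/3}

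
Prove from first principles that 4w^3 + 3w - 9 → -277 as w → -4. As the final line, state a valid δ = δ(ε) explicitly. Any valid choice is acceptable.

δ = min(2, ε/307)

Let ε > 0 be given. We want δ > 0 such that 0 < |w + 4| < δ implies |(4w^3 + 3w - 9) + 277| < ε.
(4w^3 + 3w - 9) + 277 = 4w^3 + 3w + 268 = (w + 4)(4w^2 - 16w + 67).
So |(4w^3 + 3w - 9) + 277| = |w + 4|·|4w^2 - 16w + 67|.
Assume first that |w + 4| < 2, so |w| < 6. Then |4w^2 - 16w + 67| ≤ 4·6^2 + 16·6 + 67 = 307.
Hence |(4w^3 + 3w - 9) + 277| ≤ 307|w + 4| < ε provided |w + 4| < ε/307.
Choosing δ = min(2, ε/307) ensures both conditions, hence |(4w^3 + 3w - 9) + 277| < ε.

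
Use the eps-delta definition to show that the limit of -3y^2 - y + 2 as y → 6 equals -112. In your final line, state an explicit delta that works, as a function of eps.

delta = min(1, eps/40)

Fix eps > 0. We want delta > 0 such that 0 < |y − 6| < delta implies |(-3y^2 - y + 2) + 112| < eps.
(-3y^2 - y + 2) + 112 = -3y^2 - y + 114 = (y − 6)(-3y - 19).
So |(-3y^2 - y + 2) + 112| = |y − 6|·|-3y - 19|.
Assume first that |y − 6| < 1, so |y| < 7. Then |-3y - 19| ≤ 3·7 + 19 = 40.
Hence |(-3y^2 - y + 2) + 112| ≤ 40|y − 6| < eps provided |y − 6| < eps/40.
Choosing delta = min(1, eps/40) ensures both conditions, hence |(-3y^2 - y + 2) + 112| < eps.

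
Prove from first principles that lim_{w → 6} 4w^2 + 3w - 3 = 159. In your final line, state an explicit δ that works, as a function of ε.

Fix ε > 0. We want δ > 0 such that 0 < |w − 6| < δ implies |(4w^2 + 3w - 3) − 159| < ε.
(4w^2 + 3w - 3) − 159 = 4w^2 + 3w - 162 = (w − 6)(4w + 27).
So |(4w^2 + 3w - 3) − 159| = |w − 6|·|4w + 27|.
Assume first that |w − 6| < 1, so |w| < 7. Then |4w + 27| ≤ 4·7 + 27 = 55.
Hence |(4w^2 + 3w - 3) − 159| ≤ 55|w − 6| < ε provided |w − 6| < ε/55.
Take δ = min(1, ε/55). Then 0 < |w − 6| < δ gives both |w − 6| < 1 and |w − 6| < ε/55, so |(4w^2 + 3w - 3) − 159| < ε.

δ = min(1, ε/55)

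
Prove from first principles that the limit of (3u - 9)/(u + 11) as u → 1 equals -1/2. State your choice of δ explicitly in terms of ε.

Let ε > 0 be given. We want δ > 0 with 0 < |u − 1| < δ ⇒ |(3u - 9)/(u + 11) + 1/2| < ε.
Combining over a common denominator, (3u - 9)/(u + 11) + 1/2 = [(3u - 9)·12 − (-6)·(u + 11)] / [12·(u + 11)] = 42(u − 1) / (12(u + 11)).
So |(3u - 9)/(u + 11) + 1/2| = 42|u − 1| / (12·|u + 11|).
Require δ ≤ 6, so |u + 11| ≥ |12| − |u − 1| > 12 − 6 = 6.
Hence |(3u - 9)/(u + 11) + 1/2| < 42|u − 1|/(12·6) = (7/12)|u − 1|, which is < ε once |u − 1| < (12/7)ε.
Take δ = min(6, (12/7)ε). Then 0 < |u − 1| < δ forces both bounds, so |(3u - 9)/(u + 11) + 1/2| < ε.

δ = min(6, (12/7)ε)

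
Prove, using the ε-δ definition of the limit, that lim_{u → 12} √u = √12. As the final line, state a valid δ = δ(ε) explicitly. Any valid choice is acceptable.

Let ε > 0 be given. We want δ > 0 such that 0 < |u − 12| < δ implies |√u − √12| < ε.
Rationalise: √u − √12 = (u − 12)/(√u + √12), so |√u − √12| = |u − 12|/(√u + √12).
Restrict δ ≤ 12 so that |u − 12| < 12 forces u > 0, and then √u + √12 > √12.
Hence |√u − √12| < |u − 12|/√12, which is < ε once |u − 12| < √12·ε.
Take δ = min(12, √12·ε). If 0 < |u − 12| < δ then u > 0 and |√u − √12| < |u − 12|/√12 < ε.

δ = min(12, √12·ε)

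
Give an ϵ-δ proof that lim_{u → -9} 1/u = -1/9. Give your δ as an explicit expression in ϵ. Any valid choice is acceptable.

δ = min(9/2, (81/2)ϵ)

Let ϵ > 0. We seek δ > 0 such that 0 < |u + 9| < δ implies |1/u + 1/9| < ϵ.
|1/u + 1/9| = |-9 − u|/(9·|u|) = |u + 9|/(9|u|).
Require δ ≤ 9/2 so that |u| > 9 − 9/2 = 9/2, hence 9|u| > 81/2.
Then |1/u + 1/9| < |u + 9|/(81/2), which is < ϵ when |u + 9| < (81/2)ϵ.
Take δ = min(9/2, (81/2)ϵ). Then 0 < |u + 9| < δ gives both |u + 9| < 9/2 and |u + 9| < (81/2)ϵ, so |1/u + 1/9| < ϵ.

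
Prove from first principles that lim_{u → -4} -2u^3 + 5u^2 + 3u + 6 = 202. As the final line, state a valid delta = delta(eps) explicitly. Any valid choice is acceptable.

delta = min(1, eps/164)

Fix eps > 0. We want delta > 0 such that 0 < |u + 4| < delta implies |(-2u^3 + 5u^2 + 3u + 6) − 202| < eps.
(-2u^3 + 5u^2 + 3u + 6) − 202 = -2u^3 + 5u^2 + 3u - 196 = (u + 4)(-2u^2 + 13u - 49).
So |(-2u^3 + 5u^2 + 3u + 6) − 202| = |u + 4|·|-2u^2 + 13u - 49|.
Assume first that |u + 4| < 1, so |u| < 5. Then |-2u^2 + 13u - 49| ≤ 2·5^2 + 13·5 + 49 = 164.
Hence |(-2u^3 + 5u^2 + 3u + 6) − 202| ≤ 164|u + 4| < eps provided |u + 4| < eps/164.
Take delta = min(1, eps/164). Then 0 < |u + 4| < delta gives both |u + 4| < 1 and |u + 4| < eps/164, so |(-2u^3 + 5u^2 + 3u + 6) − 202| < eps.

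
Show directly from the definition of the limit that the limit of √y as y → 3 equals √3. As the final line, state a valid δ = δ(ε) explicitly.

δ = min(3, √3·ε)

Let ε > 0. We want δ > 0 such that 0 < |y − 3| < δ implies |√y − √3| < ε.
Multiplying by the conjugate, |√y − √3| = |y − 3|/(√y + √3).
Restrict δ ≤ 3 so that |y − 3| < 3 forces y > 0, and then √y + √3 > √3.
Hence |√y − √3| < |y − 3|/√3, which is < ε once |y − 3| < √3·ε.
Take δ = min(3, √3·ε). If 0 < |y − 3| < δ then y > 0 and |√y − √3| < |y − 3|/√3 < ε.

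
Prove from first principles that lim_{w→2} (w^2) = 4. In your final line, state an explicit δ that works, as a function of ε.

δ = min(1, ε/5)

Suppose ε > 0. We seek δ > 0 with 0 < |w − 2| < δ ⇒ |w^2 − 4| < ε.
Factor: w^2 − 4 = (w − 2)(w + 2), so |w^2 − 4| = |w − 2|·|w + 2|.
Restrict δ ≤ 1. Then |w − 2| < 1 gives |w| < 3, so by the triangle inequality |w + 2| ≤ 3 + 2 = 5.
Hence |w^2 − 4| ≤ 5|w − 2|, which is < ε once |w − 2| < ε/5.
Take δ = min(1, ε/5). If 0 < |w − 2| < δ then both bounds hold and |w^2 − 4| ≤ 5|w − 2| < 5·(ε/5) = ε.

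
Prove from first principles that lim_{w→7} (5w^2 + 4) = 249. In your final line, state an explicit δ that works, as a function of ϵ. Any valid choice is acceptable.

δ = min(1, ϵ/75)

Fix ϵ > 0. We want δ > 0 such that 0 < |w − 7| < δ implies |(5w^2 + 4) − 249| < ϵ.
(5w^2 + 4) − 249 = 5w^2 - 245 = (w − 7)(5w + 35).
So |(5w^2 + 4) − 249| = |w − 7|·|5w + 35|.
Require δ ≤ 1. Then |w − 7| < 1 gives |w| < 8, and by the triangle inequality |5w + 35| ≤ 5·8 + 35 = 75.
Hence |(5w^2 + 4) − 249| ≤ 75|w − 7| < ϵ provided |w − 7| < ϵ/75.
Take δ = min(1, ϵ/75). Then 0 < |w − 7| < δ gives both |w − 7| < 1 and |w − 7| < ϵ/75, so |(5w^2 + 4) − 249| < ϵ.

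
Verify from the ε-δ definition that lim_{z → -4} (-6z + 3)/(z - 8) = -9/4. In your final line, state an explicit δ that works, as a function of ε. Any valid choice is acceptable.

Let ε > 0 be given. We want δ > 0 with 0 < |z + 4| < δ ⇒ |(-6z + 3)/(z - 8) + 9/4| < ε.
Combining over a common denominator, (-6z + 3)/(z - 8) + 9/4 = [(-6z + 3)·(-12) − 27·(z - 8)] / [(-12)·(z - 8)] = 45(z + 4) / ((-12)(z - 8)).
So |(-6z + 3)/(z - 8) + 9/4| = 45|z + 4| / (12·|z − 8|).
Require δ ≤ 6, so |z − 8| ≥ |-12| − |z + 4| > 12 − 6 = 6.
Hence |(-6z + 3)/(z - 8) + 9/4| < 45|z + 4|/(12·6) = (5/8)|z + 4|, which is < ε once |z + 4| < (8/5)ε.
Take δ = min(6, (8/5)ε). Then 0 < |z + 4| < δ forces both bounds, so |(-6z + 3)/(z - 8) + 9/4| < ε.

δ = min(6, (8/5)ε)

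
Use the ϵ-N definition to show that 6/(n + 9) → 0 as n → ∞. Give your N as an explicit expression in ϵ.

N = 6/ϵ

Let ϵ > 0. For n ≥ 1, |6/(n + 9) − 0| = 6/(n + 9) ≤ 6/n.
We need 6/n < ϵ, i.e. n > 6/ϵ.
Take N = 6/ϵ. If n > N then |6/(n + 9)| ≤ 6/n < ϵ.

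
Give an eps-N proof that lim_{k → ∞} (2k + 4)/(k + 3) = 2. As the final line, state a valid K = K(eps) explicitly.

K = 2/eps

Let eps > 0 be given. For k ≥ 1, |(2k + 4)/(k + 3) − 2| = |-2|/((k + 3)) = 2/((k + 3)).
Since k + 3 ≥ k for k ≥ 1, this is ≤ 2/(k) = 2/k.
So |(2k + 4)/(k + 3) − 2| < eps whenever k > 2/eps.
Take K = 2/eps. If k > K then |(2k + 4)/(k + 3) − 2| ≤ 2/k < eps.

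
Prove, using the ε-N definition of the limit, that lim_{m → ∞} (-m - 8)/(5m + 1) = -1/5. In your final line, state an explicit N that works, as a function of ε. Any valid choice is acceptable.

Let ε > 0 be given. For m ≥ 1, |(-m - 8)/(5m + 1) + 1/5| = |-39|/(5(5m + 1)) = 39/(5(5m + 1)).
Since 5m + 1 ≥ 5m for m ≥ 1, this is ≤ 39/(5·5m) = (39/25)/m.
So |(-m - 8)/(5m + 1) + 1/5| < ε whenever m > (39/25)/ε.
Take N = (39/25)/ε. If m > N then |(-m - 8)/(5m + 1) + 1/5| ≤ (39/25)/m < ε.

N = (39/25)/ε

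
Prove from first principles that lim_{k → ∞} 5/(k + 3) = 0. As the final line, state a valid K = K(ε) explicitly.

Let ε > 0 be given. For k ≥ 1, |5/(k + 3) − 0| = 5/(k + 3) ≤ 5/k.
We need 5/k < ε, i.e. k > 5/ε.
Take K = 5/ε. If k > K then |5/(k + 3)| ≤ 5/k < ε.

K = 5/ε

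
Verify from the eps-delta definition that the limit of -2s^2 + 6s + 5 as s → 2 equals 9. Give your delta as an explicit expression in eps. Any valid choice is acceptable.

delta = min(1, eps/8)

Let eps > 0 be given. We want delta > 0 such that 0 < |s − 2| < delta implies |(-2s^2 + 6s + 5) − 9| < eps.
(-2s^2 + 6s + 5) − 9 = -2s^2 + 6s - 4 = (s − 2)(-2s + 2).
So |(-2s^2 + 6s + 5) − 9| = |s − 2|·|-2s + 2|.
Assume first that |s − 2| < 1, so |s| < 3. Then |-2s + 2| ≤ 2·3 + 2 = 8.
Hence |(-2s^2 + 6s + 5) − 9| ≤ 8|s − 2| < eps provided |s − 2| < eps/8.
Choosing delta = min(1, eps/8) ensures both conditions, hence |(-2s^2 + 6s + 5) − 9| < eps.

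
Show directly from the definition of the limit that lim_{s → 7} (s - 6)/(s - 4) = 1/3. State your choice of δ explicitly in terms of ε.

Fix ε > 0. We want δ > 0 with 0 < |s − 7| < δ ⇒ |(s - 6)/(s - 4) − (1/3)| < ε.
Combining over a common denominator, (s - 6)/(s - 4) − (1/3) = [(s - 6)·3 − 1·(s - 4)] / [3·(s - 4)] = 2(s − 7) / (3(s - 4)).
So |(s - 6)/(s - 4) − (1/3)| = 2|s − 7| / (3·|s − 4|).
Require δ ≤ 3/2, so |s − 4| ≥ |3| − |s − 7| > 3 − 3/2 = 3/2.
Hence |(s - 6)/(s - 4) − (1/3)| < 2|s − 7|/(3·(3/2)) = (4/9)|s − 7|, which is < ε once |s − 7| < (9/4)ε.
Take δ = min(3/2, (9/4)ε). Then 0 < |s − 7| < δ forces both bounds, so |(s - 6)/(s - 4) − (1/3)| < ε.

δ = min(3/2, (9/4)ε)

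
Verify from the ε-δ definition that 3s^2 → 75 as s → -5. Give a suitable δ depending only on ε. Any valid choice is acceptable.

Let ε > 0 be given. We want δ > 0 such that 0 < |s + 5| < δ implies |(3s^2) − 75| < ε.
(3s^2) − 75 = 3s^2 - 75 = (s + 5)(3s - 15).
So |(3s^2) − 75| = |s + 5|·|3s - 15|.
Require δ ≤ 1. Then |s + 5| < 1 gives |s| < 6, and by the triangle inequality |3s - 15| ≤ 3·6 + 15 = 33.
Hence |(3s^2) − 75| ≤ 33|s + 5| < ε provided |s + 5| < ε/33.
Choosing δ = min(1, ε/33) ensures both conditions, hence |(3s^2) − 75| < ε.

δ = min(1, ε/33)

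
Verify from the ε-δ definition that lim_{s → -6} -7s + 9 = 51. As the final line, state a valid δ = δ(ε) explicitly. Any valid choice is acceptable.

δ = ε/7

Let ε > 0. We need δ > 0 so that 0 < |s + 6| < δ implies |(-7s + 9) − 51| < ε.
|(-7s + 9) − 51| = |-7s - 42| = 7|s + 6|.
Thus it suffices that |s + 6| < ε/7.
Take δ = ε/7. If 0 < |s + 6| < δ then |(-7s + 9) − 51| = 7|s + 6| < 7·(ε/7) = ε.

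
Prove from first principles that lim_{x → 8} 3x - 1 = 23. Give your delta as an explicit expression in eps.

Suppose eps > 0. We need delta > 0 so that 0 < |x − 8| < delta implies |(3x - 1) − 23| < eps.
|(3x - 1) − 23| = |3x - 24| = 3|x − 8|.
Thus it suffices that |x − 8| < eps/3.
Take delta = eps/3. If 0 < |x − 8| < delta then |(3x - 1) − 23| = 3|x − 8| < 3·(eps/3) = eps.

delta = eps/3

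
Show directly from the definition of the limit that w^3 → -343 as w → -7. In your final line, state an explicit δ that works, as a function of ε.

Suppose ε > 0. We seek δ > 0 with 0 < |w + 7| < δ ⇒ |w^3 + 343| < ε.
Factor: w^3 + 343 = (w + 7)(w^2 - 7w + 49), so |w^3 + 343| = |w + 7|·|w^2 - 7w + 49|.
Restrict δ ≤ 1. Then |w + 7| < 1 gives |w| < 8, so by the triangle inequality |w^2 - 7w + 49| ≤ 8^2 + 7·8 + 49 = 169.
Hence |w^3 + 343| ≤ 169|w + 7|, which is < ε once |w + 7| < ε/169.
Take δ = min(1, ε/169). If 0 < |w + 7| < δ then both bounds hold and |w^3 + 343| ≤ 169|w + 7| < 169·(ε/169) = ε.

δ = min(1, ε/169)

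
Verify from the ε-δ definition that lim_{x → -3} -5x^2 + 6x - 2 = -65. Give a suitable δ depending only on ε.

δ = min(1, ε/41)

Let ε > 0 be given. We want δ > 0 such that 0 < |x + 3| < δ implies |(-5x^2 + 6x - 2) + 65| < ε.
(-5x^2 + 6x - 2) + 65 = -5x^2 + 6x + 63 = (x + 3)(-5x + 21).
So |(-5x^2 + 6x - 2) + 65| = |x + 3|·|-5x + 21|.
Assume first that |x + 3| < 1, so |x| < 4. Then |-5x + 21| ≤ 5·4 + 21 = 41.
Hence |(-5x^2 + 6x - 2) + 65| ≤ 41|x + 3| < ε provided |x + 3| < ε/41.
Choosing δ = min(1, ε/41) ensures both conditions, hence |(-5x^2 + 6x - 2) + 65| < ε.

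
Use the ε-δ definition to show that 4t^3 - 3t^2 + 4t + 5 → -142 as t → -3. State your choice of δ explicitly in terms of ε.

δ = min(1, ε/173)

Suppose ε > 0. We want δ > 0 such that 0 < |t + 3| < δ implies |(4t^3 - 3t^2 + 4t + 5) + 142| < ε.
(4t^3 - 3t^2 + 4t + 5) + 142 = 4t^3 - 3t^2 + 4t + 147 = (t + 3)(4t^2 - 15t + 49).
So |(4t^3 - 3t^2 + 4t + 5) + 142| = |t + 3|·|4t^2 - 15t + 49|.
Assume first that |t + 3| < 1, so |t| < 4. Then |4t^2 - 15t + 49| ≤ 4·4^2 + 15·4 + 49 = 173.
Hence |(4t^3 - 3t^2 + 4t + 5) + 142| ≤ 173|t + 3| < ε provided |t + 3| < ε/173.
Take δ = min(1, ε/173). Then 0 < |t + 3| < δ gives both |t + 3| < 1 and |t + 3| < ε/173, so |(4t^3 - 3t^2 + 4t + 5) + 142| < ε.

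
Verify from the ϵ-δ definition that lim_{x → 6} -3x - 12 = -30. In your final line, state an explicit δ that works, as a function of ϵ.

δ = ϵ/3

Suppose ϵ > 0. We need δ > 0 so that 0 < |x − 6| < δ implies |(-3x - 12) + 30| < ϵ.
Since (-3x - 12) + 30 = -3(x − 6), we have |(-3x - 12) + 30| = 3|x − 6|.
So 3|x − 6| < ϵ exactly when |x − 6| < ϵ/3.
Choosing δ = ϵ/3 gives |(-3x - 12) + 30| = 3|x − 6| < ϵ whenever |x − 6| < δ.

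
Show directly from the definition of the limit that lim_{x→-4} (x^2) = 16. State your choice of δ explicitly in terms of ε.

δ = min(1, ε/9)

Let ε > 0 be given. We seek δ > 0 with 0 < |x + 4| < δ ⇒ |x^2 − 16| < ε.
Factor: x^2 − 16 = (x + 4)(x - 4), so |x^2 − 16| = |x + 4|·|x - 4|.
Impose δ ≤ 1 so that |x| < 5; then |x - 4| ≤ 9.
Hence |x^2 − 16| ≤ 9|x + 4|, which is < ε once |x + 4| < ε/9.
Take δ = min(1, ε/9). If 0 < |x + 4| < δ then both bounds hold and |x^2 − 16| ≤ 9|x + 4| < 9·(ε/9) = ε.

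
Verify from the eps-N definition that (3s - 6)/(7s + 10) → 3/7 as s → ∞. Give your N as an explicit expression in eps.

N = (72/49)/eps

Let eps > 0. We seek N > 0 such that s > N implies |(3s - 6)/(7s + 10) − (3/7)| < eps.
(3s - 6)/(7s + 10) − (3/7) = (7(3s - 6) − 3(7s + 10)) / (7(7s + 10)) = -72/(7(7s + 10)).
For s > 0 we have 7s + 10 > 7s, so |(3s - 6)/(7s + 10) − (3/7)| = 72/(7(7s + 10)) < 72/(7·7s) = (72/49)/s.
Thus |(3s - 6)/(7s + 10) − (3/7)| < eps whenever s > (72/49)/eps.
Take N = (72/49)/eps. If s > N then |(3s - 6)/(7s + 10) − (3/7)| < (72/49)/s < eps.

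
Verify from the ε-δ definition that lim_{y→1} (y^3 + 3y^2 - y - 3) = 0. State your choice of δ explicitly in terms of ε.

Let ε > 0. We want δ > 0 such that 0 < |y − 1| < δ implies |(y^3 + 3y^2 - y - 3)| < ε.
(y^3 + 3y^2 - y - 3) = y^3 + 3y^2 - y - 3 = (y − 1)(y^2 + 4y + 3).
So |(y^3 + 3y^2 - y - 3)| = |y − 1|·|y^2 + 4y + 3|.
Require δ ≤ 1. Then |y − 1| < 1 gives |y| < 2, and by the triangle inequality |y^2 + 4y + 3| ≤ 2^2 + 4·2 + 3 = 15.
Hence |(y^3 + 3y^2 - y - 3)| ≤ 15|y − 1| < ε provided |y − 1| < ε/15.
Choosing δ = min(1, ε/15) ensures both conditions, hence |(y^3 + 3y^2 - y - 3)| < ε.

δ = min(1, ε/15)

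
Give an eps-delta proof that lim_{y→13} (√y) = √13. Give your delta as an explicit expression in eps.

Fix eps > 0. We want delta > 0 such that 0 < |y − 13| < delta implies |√y − √13| < eps.
Rationalise: √y − √13 = (y − 13)/(√y + √13), so |√y − √13| = |y − 13|/(√y + √13).
Restrict delta ≤ 13 so that |y − 13| < 13 forces y > 0, and then √y + √13 > √13.
Hence |√y − √13| < |y − 13|/√13, which is < eps once |y − 13| < √13·eps.
Take delta = min(13, √13·eps). If 0 < |y − 13| < delta then y > 0 and |√y − √13| < |y − 13|/√13 < eps.

delta = min(13, √13·eps)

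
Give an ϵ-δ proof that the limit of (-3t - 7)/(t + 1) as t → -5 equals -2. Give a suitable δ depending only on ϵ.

Let ϵ > 0 be given. We want δ > 0 with 0 < |t + 5| < δ ⇒ |(-3t - 7)/(t + 1) + 2| < ϵ.
Combining over a common denominator, (-3t - 7)/(t + 1) + 2 = [(-3t - 7)·(-4) − 8·(t + 1)] / [(-4)·(t + 1)] = 4(t + 5) / ((-4)(t + 1)).
So |(-3t - 7)/(t + 1) + 2| = 4|t + 5| / (4·|t + 1|).
Require δ ≤ 2, so |t + 1| ≥ |-4| − |t + 5| > 4 − 2 = 2.
Hence |(-3t - 7)/(t + 1) + 2| < 4|t + 5|/(4·2) = (1/2)|t + 5|, which is < ϵ once |t + 5| < 2ϵ.
Take δ = min(2, 2ϵ). Then 0 < |t + 5| < δ forces both bounds, so |(-3t - 7)/(t + 1) + 2| < ϵ.

δ = min(2, 2ϵ)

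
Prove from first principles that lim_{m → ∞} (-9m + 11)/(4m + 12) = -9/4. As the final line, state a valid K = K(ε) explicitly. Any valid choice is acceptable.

K = (19/2)/ε

Fix ε > 0. For m ≥ 1, |(-9m + 11)/(4m + 12) + 9/4| = |152|/(4(4m + 12)) = 152/(4(4m + 12)).
Since 4m + 12 ≥ 4m for m ≥ 1, this is ≤ 152/(4·4m) = (19/2)/m.
So |(-9m + 11)/(4m + 12) + 9/4| < ε whenever m > (19/2)/ε.
Take K = (19/2)/ε. If m > K then |(-9m + 11)/(4m + 12) + 9/4| ≤ (19/2)/m < ε.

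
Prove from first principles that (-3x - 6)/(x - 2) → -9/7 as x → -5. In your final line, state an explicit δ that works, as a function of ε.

δ = min(7/2, (49/24)ε)

Fix ε > 0. We want δ > 0 with 0 < |x + 5| < δ ⇒ |(-3x - 6)/(x - 2) + 9/7| < ε.
Combining over a common denominator, (-3x - 6)/(x - 2) + 9/7 = [(-3x - 6)·(-7) − 9·(x - 2)] / [(-7)·(x - 2)] = 12(x + 5) / ((-7)(x - 2)).
So |(-3x - 6)/(x - 2) + 9/7| = 12|x + 5| / (7·|x − 2|).
Require δ ≤ 7/2, so |x − 2| ≥ |-7| − |x + 5| > 7 − 7/2 = 7/2.
Hence |(-3x - 6)/(x - 2) + 9/7| < 12|x + 5|/(7·(7/2)) = (24/49)|x + 5|, which is < ε once |x + 5| < (49/24)ε.
Take δ = min(7/2, (49/24)ε). Then 0 < |x + 5| < δ forces both bounds, so |(-3x - 6)/(x - 2) + 9/7| < ε.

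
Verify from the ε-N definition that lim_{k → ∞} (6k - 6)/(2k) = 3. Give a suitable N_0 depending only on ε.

Let ε > 0. For k ≥ 1, |(6k - 6)/(2k) − 3| = |-12|/(2(2k)) = 12/(2(2k)).
Since 2k ≥ 2k for k ≥ 1, this is ≤ 12/(2·2k) = 3/k.
So |(6k - 6)/(2k) − 3| < ε whenever k > 3/ε.
Take N_0 = 3/ε. If k > N_0 then |(6k - 6)/(2k) − 3| ≤ 3/k < ε.

N_0 = 3/ε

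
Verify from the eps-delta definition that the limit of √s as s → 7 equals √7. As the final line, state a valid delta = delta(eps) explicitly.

delta = min(7, √7·eps)

Let eps > 0 be given. We want delta > 0 such that 0 < |s − 7| < delta implies |√s − √7| < eps.
Rationalise: √s − √7 = (s − 7)/(√s + √7), so |√s − √7| = |s − 7|/(√s + √7).
Restrict delta ≤ 7 so that |s − 7| < 7 forces s > 0, and then √s + √7 > √7.
Hence |√s − √7| < |s − 7|/√7, which is < eps once |s − 7| < √7·eps.
Take delta = min(7, √7·eps). If 0 < |s − 7| < delta then s > 0 and |√s − √7| < |s − 7|/√7 < eps.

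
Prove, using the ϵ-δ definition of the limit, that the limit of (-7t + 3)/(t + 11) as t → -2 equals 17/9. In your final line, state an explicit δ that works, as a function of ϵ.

δ = min(9/2, (81/160)ϵ)

Let ϵ > 0 be given. We want δ > 0 with 0 < |t + 2| < δ ⇒ |(-7t + 3)/(t + 11) − (17/9)| < ϵ.
Combining over a common denominator, (-7t + 3)/(t + 11) − (17/9) = [(-7t + 3)·9 − 17·(t + 11)] / [9·(t + 11)] = -80(t + 2) / (9(t + 11)).
So |(-7t + 3)/(t + 11) − (17/9)| = 80|t + 2| / (9·|t + 11|).
Require δ ≤ 9/2, so |t + 11| ≥ |9| − |t + 2| > 9 − 9/2 = 9/2.
Hence |(-7t + 3)/(t + 11) − (17/9)| < 80|t + 2|/(9·(9/2)) = (160/81)|t + 2|, which is < ϵ once |t + 2| < (81/160)ϵ.
Take δ = min(9/2, (81/160)ϵ). Then 0 < |t + 2| < δ forces both bounds, so |(-7t + 3)/(t + 11) − (17/9)| < ϵ.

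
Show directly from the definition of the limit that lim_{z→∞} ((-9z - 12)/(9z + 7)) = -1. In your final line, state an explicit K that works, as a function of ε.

Let ε > 0 be given. We seek K > 0 such that z > K implies |(-9z - 12)/(9z + 7) + 1| < ε.
(-9z - 12)/(9z + 7) + 1 = (9(-9z - 12) − (-9)(9z + 7)) / (9(9z + 7)) = -45/(9(9z + 7)).
For z > 0 we have 9z + 7 > 9z, so |(-9z - 12)/(9z + 7) + 1| = 45/(9(9z + 7)) < 45/(9·9z) = (5/9)/z.
Thus |(-9z - 12)/(9z + 7) + 1| < ε whenever z > (5/9)/ε.
Take K = (5/9)/ε. If z > K then |(-9z - 12)/(9z + 7) + 1| < (5/9)/z < ε.

K = (5/9)/ε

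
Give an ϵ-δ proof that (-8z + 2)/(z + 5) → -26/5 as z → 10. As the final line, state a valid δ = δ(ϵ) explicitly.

Let ϵ > 0. We want δ > 0 with 0 < |z − 10| < δ ⇒ |(-8z + 2)/(z + 5) + 26/5| < ϵ.
Combining over a common denominator, (-8z + 2)/(z + 5) + 26/5 = [(-8z + 2)·15 − (-78)·(z + 5)] / [15·(z + 5)] = -42(z − 10) / (15(z + 5)).
So |(-8z + 2)/(z + 5) + 26/5| = 42|z − 10| / (15·|z + 5|).
Require δ ≤ 15/2, so |z + 5| ≥ |15| − |z − 10| > 15 − 15/2 = 15/2.
Hence |(-8z + 2)/(z + 5) + 26/5| < 42|z − 10|/(15·(15/2)) = (28/75)|z − 10|, which is < ϵ once |z − 10| < (75/28)ϵ.
Take δ = min(15/2, (75/28)ϵ). Then 0 < |z − 10| < δ forces both bounds, so |(-8z + 2)/(z + 5) + 26/5| < ϵ.

δ = min(15/2, (75/28)ϵ)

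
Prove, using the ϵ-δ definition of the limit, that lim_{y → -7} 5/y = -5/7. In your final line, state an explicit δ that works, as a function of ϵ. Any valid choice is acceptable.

Suppose ϵ > 0. We seek δ > 0 such that 0 < |y + 7| < δ implies |5/y + 5/7| < ϵ.
|5/y + 5/7| = 5·|-7 − y|/(7·|y|) = 5|y + 7|/(7|y|).
Require δ ≤ 7/2 so that |y| > 7 − 7/2 = 7/2, hence 7|y| > 49/2.
Then |5/y + 5/7| < 5|y + 7|/(49/2), which is < ϵ when |y + 7| < (49/10)ϵ.
Take δ = min(7/2, (49/10)ϵ). Then 0 < |y + 7| < δ gives both |y + 7| < 7/2 and |y + 7| < (49/10)ϵ, so |5/y + 5/7| < ϵ.

δ = min(7/2, (49/10)ϵ)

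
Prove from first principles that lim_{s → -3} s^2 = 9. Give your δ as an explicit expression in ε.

δ = min(2, ε/8)

Let ε > 0 be given. We seek δ > 0 with 0 < |s + 3| < δ ⇒ |s^2 − 9| < ε.
Factor: s^2 − 9 = (s + 3)(s - 3), so |s^2 − 9| = |s + 3|·|s - 3|.
Restrict δ ≤ 2. Then |s + 3| < 2 gives |s| < 5, so by the triangle inequality |s - 3| ≤ 5 + 3 = 8.
Hence |s^2 − 9| ≤ 8|s + 3|, which is < ε once |s + 3| < ε/8.
Take δ = min(2, ε/8). If 0 < |s + 3| < δ then both bounds hold and |s^2 − 9| ≤ 8|s + 3| < 8·(ε/8) = ε.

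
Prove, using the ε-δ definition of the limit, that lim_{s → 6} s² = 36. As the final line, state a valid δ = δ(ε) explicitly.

Suppose ε > 0. We seek δ > 0 with 0 < |s − 6| < δ ⇒ |s² − 36| < ε.
Factor: s² − 36 = (s − 6)(s + 6), so |s² − 36| = |s − 6|·|s + 6|.
Restrict δ ≤ 1. Then |s − 6| < 1 gives |s| < 7, so by the triangle inequality |s + 6| ≤ 7 + 6 = 13.
Hence |s² − 36| ≤ 13|s − 6|, which is < ε once |s − 6| < ε/13.
Take δ = min(1, ε/13). If 0 < |s − 6| < δ then both bounds hold and |s² − 36| ≤ 13|s − 6| < 13·(ε/13) = ε.

δ = min(1, ε/13)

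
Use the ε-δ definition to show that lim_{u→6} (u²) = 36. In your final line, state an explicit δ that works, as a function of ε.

δ = min(1, ε/13)

Fix ε > 0. We seek δ > 0 with 0 < |u − 6| < δ ⇒ |u² − 36| < ε.
Factor: u² − 36 = (u − 6)(u + 6), so |u² − 36| = |u − 6|·|u + 6|.
Restrict δ ≤ 1. Then |u − 6| < 1 gives |u| < 7, so by the triangle inequality |u + 6| ≤ 7 + 6 = 13.
Hence |u² − 36| ≤ 13|u − 6|, which is < ε once |u − 6| < ε/13.
Take δ = min(1, ε/13). If 0 < |u − 6| < δ then both bounds hold and |u² − 36| ≤ 13|u − 6| < 13·(ε/13) = ε.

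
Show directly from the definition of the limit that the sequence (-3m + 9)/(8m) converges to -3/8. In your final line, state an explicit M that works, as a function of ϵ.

M = (9/8)/ϵ

Let ϵ > 0 be given. For m ≥ 1, |(-3m + 9)/(8m) + 3/8| = |72|/(8(8m)) = 72/(8(8m)).
Since 8m ≥ 8m for m ≥ 1, this is ≤ 72/(8·8m) = (9/8)/m.
So |(-3m + 9)/(8m) + 3/8| < ϵ whenever m > (9/8)/ϵ.
Take M = (9/8)/ϵ. If m > M then |(-3m + 9)/(8m) + 3/8| ≤ (9/8)/m < ϵ.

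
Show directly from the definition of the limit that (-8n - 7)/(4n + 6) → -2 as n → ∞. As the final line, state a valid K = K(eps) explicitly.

K = (5/4)/eps

Suppose eps > 0. For n ≥ 1, |(-8n - 7)/(4n + 6) + 2| = |20|/(4(4n + 6)) = 20/(4(4n + 6)).
Since 4n + 6 ≥ 4n for n ≥ 1, this is ≤ 20/(4·4n) = (5/4)/n.
So |(-8n - 7)/(4n + 6) + 2| < eps whenever n > (5/4)/eps.
Take K = (5/4)/eps. If n > K then |(-8n - 7)/(4n + 6) + 2| ≤ (5/4)/n < eps.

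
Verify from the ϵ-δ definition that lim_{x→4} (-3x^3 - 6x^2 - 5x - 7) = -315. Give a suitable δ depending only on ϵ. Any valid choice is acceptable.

δ = min(1, ϵ/242)

Fix ϵ > 0. We want δ > 0 such that 0 < |x − 4| < δ implies |(-3x^3 - 6x^2 - 5x - 7) + 315| < ϵ.
(-3x^3 - 6x^2 - 5x - 7) + 315 = -3x^3 - 6x^2 - 5x + 308 = (x − 4)(-3x^2 - 18x - 77).
So |(-3x^3 - 6x^2 - 5x - 7) + 315| = |x − 4|·|-3x^2 - 18x - 77|.
Require δ ≤ 1. Then |x − 4| < 1 gives |x| < 5, and by the triangle inequality |-3x^2 - 18x - 77| ≤ 3·5^2 + 18·5 + 77 = 242.
Hence |(-3x^3 - 6x^2 - 5x - 7) + 315| ≤ 242|x − 4| < ϵ provided |x − 4| < ϵ/242.
Choosing δ = min(1, ϵ/242) ensures both conditions, hence |(-3x^3 - 6x^2 - 5x - 7) + 315| < ϵ.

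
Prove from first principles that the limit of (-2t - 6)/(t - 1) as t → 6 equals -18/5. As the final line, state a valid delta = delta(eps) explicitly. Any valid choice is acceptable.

delta = min(5/2, (25/16)eps)

Let eps > 0. We want delta > 0 with 0 < |t − 6| < delta ⇒ |(-2t - 6)/(t - 1) + 18/5| < eps.
Combining over a common denominator, (-2t - 6)/(t - 1) + 18/5 = [(-2t - 6)·5 − (-18)·(t - 1)] / [5·(t - 1)] = 8(t − 6) / (5(t - 1)).
So |(-2t - 6)/(t - 1) + 18/5| = 8|t − 6| / (5·|t − 1|).
Restrict delta ≤ 5/2. Then |t − 6| < 5/2 gives |t − 1| = |(t − 6) + 5| ≥ 5 − 5/2 = 5/2.
Hence |(-2t - 6)/(t - 1) + 18/5| < 8|t − 6|/(5·(5/2)) = (16/25)|t − 6|, which is < eps once |t − 6| < (25/16)eps.
Take delta = min(5/2, (25/16)eps). Then 0 < |t − 6| < delta forces both bounds, so |(-2t - 6)/(t - 1) + 18/5| < eps.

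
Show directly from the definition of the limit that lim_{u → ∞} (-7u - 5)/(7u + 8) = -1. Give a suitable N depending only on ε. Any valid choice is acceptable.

N = (3/7)/ε

Suppose ε > 0. We seek N > 0 such that u > N implies |(-7u - 5)/(7u + 8) + 1| < ε.
(-7u - 5)/(7u + 8) + 1 = (7(-7u - 5) − (-7)(7u + 8)) / (7(7u + 8)) = 21/(7(7u + 8)).
For u > 0 we have 7u + 8 > 7u, so |(-7u - 5)/(7u + 8) + 1| = 21/(7(7u + 8)) < 21/(7·7u) = (3/7)/u.
Thus |(-7u - 5)/(7u + 8) + 1| < ε whenever u > (3/7)/ε.
Take N = (3/7)/ε. If u > N then |(-7u - 5)/(7u + 8) + 1| < (3/7)/u < ε.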